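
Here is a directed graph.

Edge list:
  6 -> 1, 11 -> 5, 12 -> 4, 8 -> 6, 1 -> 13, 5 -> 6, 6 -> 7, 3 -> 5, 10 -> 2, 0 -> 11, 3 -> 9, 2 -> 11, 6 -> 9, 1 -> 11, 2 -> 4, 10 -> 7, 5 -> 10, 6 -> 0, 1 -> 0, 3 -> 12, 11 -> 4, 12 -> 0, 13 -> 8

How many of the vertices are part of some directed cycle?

A vertex is on a directed cycle iff it belongs to a strongly connected component of size ≥ 2 (or has a self-loop).
The vertices on cycles are {0, 1, 2, 5, 6, 8, 10, 11, 13} — 9 in total.

9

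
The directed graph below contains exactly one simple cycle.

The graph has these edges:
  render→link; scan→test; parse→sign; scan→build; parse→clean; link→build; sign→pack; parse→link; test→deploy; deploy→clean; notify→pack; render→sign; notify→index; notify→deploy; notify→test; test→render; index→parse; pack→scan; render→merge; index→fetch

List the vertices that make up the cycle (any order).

pack, scan, sign, test, render

DFS with gray/black marking from test:
test gray
  render gray
    merge gray
    merge black
    sign gray
      pack gray
        scan gray
          build gray
          build black
          scan→test: test is gray → back edge
Back edge closes the cycle test → render → sign → pack → scan → test; its vertices are {pack, scan, sign, test, render}.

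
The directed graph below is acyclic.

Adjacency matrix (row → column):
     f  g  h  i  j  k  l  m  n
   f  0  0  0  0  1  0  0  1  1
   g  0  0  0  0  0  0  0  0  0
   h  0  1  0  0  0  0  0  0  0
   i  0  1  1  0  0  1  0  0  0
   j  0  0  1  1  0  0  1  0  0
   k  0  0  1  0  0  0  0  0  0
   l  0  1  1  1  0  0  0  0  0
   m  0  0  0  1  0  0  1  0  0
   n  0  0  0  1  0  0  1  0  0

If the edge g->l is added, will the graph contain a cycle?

Adding g→l creates a cycle iff l can already reach g.
Path from l: l → g.
So l → … → g → l is a cycle.

Yes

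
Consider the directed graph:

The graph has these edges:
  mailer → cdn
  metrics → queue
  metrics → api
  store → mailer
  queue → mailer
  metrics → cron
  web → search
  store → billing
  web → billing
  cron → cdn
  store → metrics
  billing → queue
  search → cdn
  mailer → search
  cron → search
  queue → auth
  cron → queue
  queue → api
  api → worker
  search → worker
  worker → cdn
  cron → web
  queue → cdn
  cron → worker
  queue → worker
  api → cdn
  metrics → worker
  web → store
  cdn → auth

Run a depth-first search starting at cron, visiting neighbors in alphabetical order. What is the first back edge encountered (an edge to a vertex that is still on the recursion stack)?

metrics->cron

DFS from cron (visiting neighbors in alphabetical order); mark gray on enter, black on exit:
cron gray
  cdn gray
    auth gray
    auth black
  cdn black
  queue gray
    api gray
      api→cdn: cdn black — skip
      worker gray
        worker→cdn: cdn black — skip
      worker black
    api black
    queue→auth: auth black — skip
    queue→cdn: cdn black — skip
    mailer gray
      mailer→cdn: cdn black — skip
      search gray
        search→cdn: cdn black — skip
        search→worker: worker black — skip
      search black
    mailer black
    queue→worker: worker black — skip
  queue black
  cron→search: search black — skip
  web gray
    billing gray
      billing→queue: queue black — skip
    billing black
    web→search: search black — skip
    store gray
      store→billing: billing black — skip
      store→mailer: mailer black — skip
      metrics gray
        metrics→api: api black — skip
        metrics→cron: cron is gray → back edge
First back edge: metrics → cron.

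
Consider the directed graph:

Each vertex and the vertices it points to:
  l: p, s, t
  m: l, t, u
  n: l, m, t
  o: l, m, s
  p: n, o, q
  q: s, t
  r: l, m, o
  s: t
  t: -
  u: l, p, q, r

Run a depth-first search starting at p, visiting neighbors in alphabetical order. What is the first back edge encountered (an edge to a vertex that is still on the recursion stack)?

l→p

DFS from p (visiting neighbors in alphabetical order); mark gray on enter, black on exit:
p gray
  n gray
    l gray
      l→p: p is gray → back edge
First back edge: l → p.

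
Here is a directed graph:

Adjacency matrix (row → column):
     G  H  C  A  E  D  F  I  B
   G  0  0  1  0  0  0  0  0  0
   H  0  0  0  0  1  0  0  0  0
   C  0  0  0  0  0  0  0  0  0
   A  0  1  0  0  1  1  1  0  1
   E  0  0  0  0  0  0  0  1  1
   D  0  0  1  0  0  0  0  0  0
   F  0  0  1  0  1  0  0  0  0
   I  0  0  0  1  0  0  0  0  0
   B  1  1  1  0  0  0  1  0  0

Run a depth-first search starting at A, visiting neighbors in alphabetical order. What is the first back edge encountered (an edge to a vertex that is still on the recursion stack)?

DFS from A (visiting neighbors in alphabetical order); mark gray on enter, black on exit:
A gray
  B gray
    C gray
    C black
    F gray
      F→C: C black — skip
      E gray
        E→B: B is gray → back edge
First back edge: E → B.

E->B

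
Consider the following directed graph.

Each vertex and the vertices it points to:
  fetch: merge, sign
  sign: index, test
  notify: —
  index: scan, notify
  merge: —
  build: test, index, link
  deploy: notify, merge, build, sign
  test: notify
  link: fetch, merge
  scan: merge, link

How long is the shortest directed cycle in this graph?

For each vertex v, BFS finds the shortest path from v back to v.
The shortest such closed walk is sign → index → scan → link → fetch → sign, length 5.

5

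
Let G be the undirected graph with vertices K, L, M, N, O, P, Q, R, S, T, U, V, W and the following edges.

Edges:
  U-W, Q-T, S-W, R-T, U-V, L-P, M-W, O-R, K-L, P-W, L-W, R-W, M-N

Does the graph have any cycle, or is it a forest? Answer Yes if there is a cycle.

Yes

DFS, tracking each vertex's parent; an edge to a visited non-parent vertex closes a cycle.
Start from L:
visit L (parent –)
  visit K (parent L)
    K–L: parent, skip
  visit W (parent L)
    visit R (parent W)
      visit O (parent R)
        O–R: parent, skip
      R–W: parent, skip
      visit T (parent R)
        visit Q (parent T)
          Q–T: parent, skip
        T–R: parent, skip
    visit P (parent W)
      P–L: L visited and ≠ parent → cycle
Cycle: L – W – P – L.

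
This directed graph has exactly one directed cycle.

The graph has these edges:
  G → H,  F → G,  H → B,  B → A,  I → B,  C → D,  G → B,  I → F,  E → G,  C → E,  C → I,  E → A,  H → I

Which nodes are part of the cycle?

DFS with gray/black marking from I:
I gray
  F gray
    G gray
      H gray
        H→I: I is gray → back edge
Back edge closes the cycle I → F → G → H → I; its vertices are {F, G, H, I}.

F, G, H, I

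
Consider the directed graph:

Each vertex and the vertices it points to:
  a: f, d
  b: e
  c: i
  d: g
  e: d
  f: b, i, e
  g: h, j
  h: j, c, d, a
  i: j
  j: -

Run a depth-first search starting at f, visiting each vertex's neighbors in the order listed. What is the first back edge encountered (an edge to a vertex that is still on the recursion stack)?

h→d

DFS from f (visiting each vertex's neighbors in the order listed); mark gray on enter, black on exit:
f gray
  b gray
    e gray
      d gray
        g gray
          h gray
            j gray
            j black
            c gray
              i gray
                i→j: j black — skip
              i black
            c black
            h→d: d is gray → back edge
First back edge: h → d.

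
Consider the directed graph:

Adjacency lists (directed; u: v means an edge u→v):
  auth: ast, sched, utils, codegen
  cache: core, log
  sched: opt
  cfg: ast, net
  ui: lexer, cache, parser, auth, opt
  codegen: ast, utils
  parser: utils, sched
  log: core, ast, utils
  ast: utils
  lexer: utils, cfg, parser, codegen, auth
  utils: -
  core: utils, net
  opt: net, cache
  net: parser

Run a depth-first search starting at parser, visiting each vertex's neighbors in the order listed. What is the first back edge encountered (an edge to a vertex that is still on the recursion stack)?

DFS from parser (visiting each vertex's neighbors in the order listed); mark gray on enter, black on exit:
parser gray
  utils gray
  utils black
  sched gray
    opt gray
      net gray
        net→parser: parser is gray → back edge
First back edge: net → parser.

net->parser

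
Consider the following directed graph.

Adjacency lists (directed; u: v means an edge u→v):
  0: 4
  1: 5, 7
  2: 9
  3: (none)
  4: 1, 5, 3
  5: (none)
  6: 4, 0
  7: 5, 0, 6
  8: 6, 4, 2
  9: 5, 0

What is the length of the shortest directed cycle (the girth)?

For each vertex v, BFS finds the shortest path from v back to v.
The shortest such closed walk is 4 → 1 → 7 → 6 → 4, length 4.

4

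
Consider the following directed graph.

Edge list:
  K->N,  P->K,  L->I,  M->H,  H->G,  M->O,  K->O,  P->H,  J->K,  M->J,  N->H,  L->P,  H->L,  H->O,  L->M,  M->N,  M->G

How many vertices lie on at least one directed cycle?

7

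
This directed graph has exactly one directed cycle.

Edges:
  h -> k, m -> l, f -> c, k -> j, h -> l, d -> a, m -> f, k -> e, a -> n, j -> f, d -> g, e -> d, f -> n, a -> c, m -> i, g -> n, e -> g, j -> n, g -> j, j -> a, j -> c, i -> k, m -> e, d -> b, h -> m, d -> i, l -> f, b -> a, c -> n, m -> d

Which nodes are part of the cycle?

DFS with gray/black marking from e:
e gray
  g gray
    j gray
      f gray
        c gray
          n gray
          n black
        c black
        f→n: n black — skip
      f black
      j→n: n black — skip
      j→c: c black — skip
      a gray
        a→n: n black — skip
        a→c: c black — skip
      a black
    j black
    g→n: n black — skip
  g black
  d gray
    d→g: g black — skip
    d→a: a black — skip
    i gray
      k gray
        k→j: j black — skip
        k→e: e is gray → back edge
Back edge closes the cycle e → d → i → k → e; its vertices are {d, e, i, k}.

d, e, i, k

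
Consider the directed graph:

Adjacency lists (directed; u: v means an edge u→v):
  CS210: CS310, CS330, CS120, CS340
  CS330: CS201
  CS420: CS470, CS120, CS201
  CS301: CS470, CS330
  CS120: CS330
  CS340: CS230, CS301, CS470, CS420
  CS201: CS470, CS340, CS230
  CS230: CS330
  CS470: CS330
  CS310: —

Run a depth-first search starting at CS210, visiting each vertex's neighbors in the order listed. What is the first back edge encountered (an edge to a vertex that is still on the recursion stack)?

CS470->CS330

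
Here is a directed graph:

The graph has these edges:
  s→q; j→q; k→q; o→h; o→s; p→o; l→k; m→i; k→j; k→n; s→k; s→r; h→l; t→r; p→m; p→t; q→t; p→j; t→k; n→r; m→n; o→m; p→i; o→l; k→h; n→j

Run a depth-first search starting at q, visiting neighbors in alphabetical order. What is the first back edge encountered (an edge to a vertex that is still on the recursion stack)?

l→k

DFS from q (visiting neighbors in alphabetical order); mark gray on enter, black on exit:
q gray
  t gray
    k gray
      h gray
        l gray
          l→k: k is gray → back edge
First back edge: l → k.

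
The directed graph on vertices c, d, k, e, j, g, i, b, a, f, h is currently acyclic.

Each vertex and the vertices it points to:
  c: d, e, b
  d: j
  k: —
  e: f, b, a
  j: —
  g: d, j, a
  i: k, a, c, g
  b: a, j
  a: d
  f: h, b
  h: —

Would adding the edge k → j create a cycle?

Adding k→j creates a cycle iff j can already reach k.
Explore from j: no path reaches k. The graph stays acyclic.

No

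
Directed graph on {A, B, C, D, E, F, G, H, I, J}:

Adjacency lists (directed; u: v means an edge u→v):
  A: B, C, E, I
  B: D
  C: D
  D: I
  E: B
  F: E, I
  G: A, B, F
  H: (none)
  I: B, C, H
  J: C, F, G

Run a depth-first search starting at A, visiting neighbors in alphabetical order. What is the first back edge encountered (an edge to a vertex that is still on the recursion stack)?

I→B

DFS from A (visiting neighbors in alphabetical order); mark gray on enter, black on exit:
A gray
  B gray
    D gray
      I gray
        I→B: B is gray → back edge
First back edge: I → B.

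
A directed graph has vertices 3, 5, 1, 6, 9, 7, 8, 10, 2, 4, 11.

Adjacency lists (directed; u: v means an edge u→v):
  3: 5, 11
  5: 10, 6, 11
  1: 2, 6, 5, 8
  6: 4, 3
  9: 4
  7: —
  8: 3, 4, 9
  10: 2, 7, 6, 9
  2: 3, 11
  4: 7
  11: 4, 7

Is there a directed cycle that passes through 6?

6 is on a cycle iff 6 can reach itself via ≥1 edge.
6 → 3 → 5 → 6 — yes.

Yes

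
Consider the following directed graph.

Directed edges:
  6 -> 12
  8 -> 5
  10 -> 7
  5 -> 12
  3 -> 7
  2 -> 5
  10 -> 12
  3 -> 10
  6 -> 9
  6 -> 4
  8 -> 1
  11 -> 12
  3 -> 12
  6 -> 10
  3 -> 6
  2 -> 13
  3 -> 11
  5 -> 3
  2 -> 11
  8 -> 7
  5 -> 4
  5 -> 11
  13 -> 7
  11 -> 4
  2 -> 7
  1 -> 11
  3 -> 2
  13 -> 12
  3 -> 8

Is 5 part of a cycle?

Yes

5 is on a cycle iff 5 can reach itself via ≥1 edge.
5 → 3 → 2 → 5 — yes.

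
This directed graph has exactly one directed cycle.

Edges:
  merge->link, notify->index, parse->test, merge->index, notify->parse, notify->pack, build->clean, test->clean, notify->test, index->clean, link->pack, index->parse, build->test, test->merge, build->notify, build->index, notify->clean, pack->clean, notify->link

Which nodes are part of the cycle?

DFS with gray/black marking from parse:
parse gray
  test gray
    merge gray
      index gray
        index→parse: parse is gray → back edge
Back edge closes the cycle parse → test → merge → index → parse; its vertices are {test, index, merge, parse}.

test, index, merge, parse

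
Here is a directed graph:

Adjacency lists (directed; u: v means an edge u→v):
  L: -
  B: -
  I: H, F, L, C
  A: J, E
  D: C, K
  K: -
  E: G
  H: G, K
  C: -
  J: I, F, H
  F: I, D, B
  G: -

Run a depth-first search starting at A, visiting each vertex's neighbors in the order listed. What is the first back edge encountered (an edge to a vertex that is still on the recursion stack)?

F→I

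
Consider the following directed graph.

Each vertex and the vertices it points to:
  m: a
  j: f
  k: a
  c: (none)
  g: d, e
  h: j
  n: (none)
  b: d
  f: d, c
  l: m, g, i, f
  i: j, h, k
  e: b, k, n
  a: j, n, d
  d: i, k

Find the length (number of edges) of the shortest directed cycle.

For each vertex v, BFS finds the shortest path from v back to v.
The shortest such closed walk is k → a → d → k, length 3.

3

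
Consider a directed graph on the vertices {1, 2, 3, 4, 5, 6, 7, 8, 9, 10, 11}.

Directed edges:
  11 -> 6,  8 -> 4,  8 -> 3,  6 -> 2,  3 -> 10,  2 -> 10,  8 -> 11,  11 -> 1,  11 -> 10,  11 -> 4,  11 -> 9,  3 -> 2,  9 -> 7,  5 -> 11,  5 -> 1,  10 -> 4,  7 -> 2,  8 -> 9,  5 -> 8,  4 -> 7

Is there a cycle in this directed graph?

Yes

DFS with white/gray/black marking, starting from 2:
2 gray
  10 gray
    4 gray
      7 gray
        7→2: 2 is gray → back edge
Back edge found, so a cycle exists: 2 → 10 → 4 → 7 → 2.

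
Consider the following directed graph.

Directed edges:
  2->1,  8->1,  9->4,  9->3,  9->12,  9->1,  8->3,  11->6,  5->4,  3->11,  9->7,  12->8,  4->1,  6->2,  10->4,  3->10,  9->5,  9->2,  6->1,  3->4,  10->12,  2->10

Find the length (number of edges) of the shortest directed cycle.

4

For each vertex v, BFS finds the shortest path from v back to v.
The shortest such closed walk is 3 → 10 → 12 → 8 → 3, length 4.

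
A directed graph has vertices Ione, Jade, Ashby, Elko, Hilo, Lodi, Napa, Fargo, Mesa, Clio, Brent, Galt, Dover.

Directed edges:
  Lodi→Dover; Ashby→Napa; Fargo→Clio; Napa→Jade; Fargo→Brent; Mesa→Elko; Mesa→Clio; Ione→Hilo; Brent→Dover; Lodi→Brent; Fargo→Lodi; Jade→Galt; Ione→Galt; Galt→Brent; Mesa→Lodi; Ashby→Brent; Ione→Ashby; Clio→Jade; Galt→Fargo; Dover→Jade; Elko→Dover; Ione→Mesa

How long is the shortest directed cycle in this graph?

For each vertex v, BFS finds the shortest path from v back to v.
The shortest such closed walk is Clio → Jade → Galt → Fargo → Clio, length 4.

4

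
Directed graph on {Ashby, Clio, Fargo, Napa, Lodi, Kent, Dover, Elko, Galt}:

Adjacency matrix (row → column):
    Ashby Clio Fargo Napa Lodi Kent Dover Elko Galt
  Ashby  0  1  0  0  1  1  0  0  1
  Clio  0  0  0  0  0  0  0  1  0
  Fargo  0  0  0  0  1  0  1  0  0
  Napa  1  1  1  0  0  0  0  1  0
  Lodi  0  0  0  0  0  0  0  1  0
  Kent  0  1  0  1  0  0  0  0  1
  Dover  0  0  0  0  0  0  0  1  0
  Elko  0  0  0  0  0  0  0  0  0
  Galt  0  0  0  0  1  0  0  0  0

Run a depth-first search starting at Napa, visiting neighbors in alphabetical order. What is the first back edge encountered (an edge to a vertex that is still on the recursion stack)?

Kent→Napa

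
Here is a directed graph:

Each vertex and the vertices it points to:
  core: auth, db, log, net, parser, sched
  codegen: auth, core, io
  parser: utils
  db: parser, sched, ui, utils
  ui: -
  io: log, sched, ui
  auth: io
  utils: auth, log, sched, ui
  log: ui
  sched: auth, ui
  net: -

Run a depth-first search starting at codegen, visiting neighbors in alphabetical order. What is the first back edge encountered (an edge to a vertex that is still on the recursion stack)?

sched→auth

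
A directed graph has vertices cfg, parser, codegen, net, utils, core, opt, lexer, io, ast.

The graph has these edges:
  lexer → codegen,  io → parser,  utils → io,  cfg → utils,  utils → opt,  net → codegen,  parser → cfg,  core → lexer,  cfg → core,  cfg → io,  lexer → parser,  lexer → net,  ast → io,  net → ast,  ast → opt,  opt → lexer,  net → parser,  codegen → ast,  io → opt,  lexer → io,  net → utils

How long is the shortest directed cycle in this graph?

For each vertex v, BFS finds the shortest path from v back to v.
The shortest such closed walk is lexer → io → opt → lexer, length 3.

3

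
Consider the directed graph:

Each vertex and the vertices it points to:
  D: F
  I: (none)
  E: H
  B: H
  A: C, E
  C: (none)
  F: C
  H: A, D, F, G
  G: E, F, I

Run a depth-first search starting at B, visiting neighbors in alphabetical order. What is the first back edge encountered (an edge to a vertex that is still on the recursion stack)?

E→H

DFS from B (visiting neighbors in alphabetical order); mark gray on enter, black on exit:
B gray
  H gray
    A gray
      C gray
      C black
      E gray
        E→H: H is gray → back edge
First back edge: E → H.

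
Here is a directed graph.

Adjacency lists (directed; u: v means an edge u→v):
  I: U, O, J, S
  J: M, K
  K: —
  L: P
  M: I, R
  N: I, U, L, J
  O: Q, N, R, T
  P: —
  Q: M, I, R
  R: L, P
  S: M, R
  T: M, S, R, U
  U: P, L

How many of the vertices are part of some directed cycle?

A vertex is on a directed cycle iff it belongs to a strongly connected component of size ≥ 2 (or has a self-loop).
The vertices on cycles are {I, J, M, N, O, Q, S, T} — 8 in total.

8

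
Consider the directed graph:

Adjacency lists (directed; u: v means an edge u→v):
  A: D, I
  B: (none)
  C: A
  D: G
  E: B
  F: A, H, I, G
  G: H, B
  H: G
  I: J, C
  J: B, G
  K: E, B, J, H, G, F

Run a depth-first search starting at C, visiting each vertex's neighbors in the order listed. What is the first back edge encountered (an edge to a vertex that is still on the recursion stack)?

DFS from C (visiting each vertex's neighbors in the order listed); mark gray on enter, black on exit:
C gray
  A gray
    D gray
      G gray
        H gray
          H→G: G is gray → back edge
First back edge: H → G.

H→G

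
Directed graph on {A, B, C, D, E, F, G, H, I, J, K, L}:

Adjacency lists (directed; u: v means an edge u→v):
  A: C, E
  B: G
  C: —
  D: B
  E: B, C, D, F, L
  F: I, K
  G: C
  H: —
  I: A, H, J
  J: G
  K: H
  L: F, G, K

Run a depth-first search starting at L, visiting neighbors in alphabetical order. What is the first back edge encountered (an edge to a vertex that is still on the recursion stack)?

DFS from L (visiting neighbors in alphabetical order); mark gray on enter, black on exit:
L gray
  F gray
    I gray
      A gray
        C gray
        C black
        E gray
          B gray
            G gray
              G→C: C black — skip
            G black
          B black
          E→C: C black — skip
          D gray
            D→B: B black — skip
          D black
          E→F: F is gray → back edge
First back edge: E → F.

E→F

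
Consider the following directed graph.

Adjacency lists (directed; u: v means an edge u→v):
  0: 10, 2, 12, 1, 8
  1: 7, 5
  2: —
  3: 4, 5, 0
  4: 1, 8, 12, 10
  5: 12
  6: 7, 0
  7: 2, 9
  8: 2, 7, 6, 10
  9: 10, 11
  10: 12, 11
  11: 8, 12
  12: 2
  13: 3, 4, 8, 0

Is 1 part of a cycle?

Yes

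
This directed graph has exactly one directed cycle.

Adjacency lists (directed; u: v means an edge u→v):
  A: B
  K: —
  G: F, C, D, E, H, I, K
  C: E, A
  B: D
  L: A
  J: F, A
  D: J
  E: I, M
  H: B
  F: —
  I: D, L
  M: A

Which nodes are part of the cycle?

A, B, D, J

DFS with gray/black marking from D:
D gray
  J gray
    F gray
    F black
    A gray
      B gray
        B→D: D is gray → back edge
Back edge closes the cycle D → J → A → B → D; its vertices are {A, B, D, J}.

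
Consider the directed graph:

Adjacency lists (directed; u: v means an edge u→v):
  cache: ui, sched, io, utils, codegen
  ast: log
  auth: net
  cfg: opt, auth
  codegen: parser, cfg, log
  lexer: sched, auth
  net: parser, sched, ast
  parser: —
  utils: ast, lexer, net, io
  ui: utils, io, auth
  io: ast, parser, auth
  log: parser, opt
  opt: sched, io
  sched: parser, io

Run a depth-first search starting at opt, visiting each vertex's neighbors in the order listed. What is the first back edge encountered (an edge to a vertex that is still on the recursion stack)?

log->opt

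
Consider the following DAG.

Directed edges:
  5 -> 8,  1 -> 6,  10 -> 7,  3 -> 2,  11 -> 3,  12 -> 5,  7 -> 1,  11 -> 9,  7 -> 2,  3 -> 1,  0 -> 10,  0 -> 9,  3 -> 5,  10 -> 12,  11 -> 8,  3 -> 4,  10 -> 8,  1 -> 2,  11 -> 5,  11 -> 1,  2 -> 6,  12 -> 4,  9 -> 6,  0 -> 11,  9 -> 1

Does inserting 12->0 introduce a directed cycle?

Yes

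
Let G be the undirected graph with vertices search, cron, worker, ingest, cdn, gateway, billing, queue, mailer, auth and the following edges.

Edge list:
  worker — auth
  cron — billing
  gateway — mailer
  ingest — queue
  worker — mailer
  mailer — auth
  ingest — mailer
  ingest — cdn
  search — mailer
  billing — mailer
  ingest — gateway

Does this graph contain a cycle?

Yes

DFS, tracking each vertex's parent; an edge to a visited non-parent vertex closes a cycle.
Start from worker:
visit worker (parent –)
  visit mailer (parent worker)
    visit ingest (parent mailer)
      visit gateway (parent ingest)
        gateway–mailer: mailer visited and ≠ parent → cycle
Cycle: mailer – ingest – gateway – mailer.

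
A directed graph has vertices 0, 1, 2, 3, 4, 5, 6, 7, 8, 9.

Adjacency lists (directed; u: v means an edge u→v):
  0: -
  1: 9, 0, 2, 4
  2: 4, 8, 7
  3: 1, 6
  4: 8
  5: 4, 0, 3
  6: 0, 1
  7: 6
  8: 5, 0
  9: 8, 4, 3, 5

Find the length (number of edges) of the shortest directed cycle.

3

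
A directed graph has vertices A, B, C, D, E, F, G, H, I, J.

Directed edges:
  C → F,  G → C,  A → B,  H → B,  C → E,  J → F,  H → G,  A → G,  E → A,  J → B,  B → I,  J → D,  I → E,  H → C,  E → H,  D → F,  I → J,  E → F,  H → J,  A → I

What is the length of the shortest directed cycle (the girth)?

3

For each vertex v, BFS finds the shortest path from v back to v.
The shortest such closed walk is E → A → I → E, length 3.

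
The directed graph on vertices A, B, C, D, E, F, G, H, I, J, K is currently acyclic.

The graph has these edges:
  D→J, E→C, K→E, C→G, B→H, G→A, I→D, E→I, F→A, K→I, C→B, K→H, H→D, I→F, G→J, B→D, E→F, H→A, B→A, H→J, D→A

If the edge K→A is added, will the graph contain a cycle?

Adding K→A creates a cycle iff A can already reach K.
Explore from A: no path reaches K. The graph stays acyclic.

No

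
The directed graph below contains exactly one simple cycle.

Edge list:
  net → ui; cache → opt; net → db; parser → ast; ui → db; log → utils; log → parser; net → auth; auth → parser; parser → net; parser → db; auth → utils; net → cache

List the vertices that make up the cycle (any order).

net, auth, parser

DFS with gray/black marking from parser:
parser gray
  db gray
  db black
  ast gray
  ast black
  net gray
    auth gray
      auth→parser: parser is gray → back edge
Back edge closes the cycle parser → net → auth → parser; its vertices are {net, auth, parser}.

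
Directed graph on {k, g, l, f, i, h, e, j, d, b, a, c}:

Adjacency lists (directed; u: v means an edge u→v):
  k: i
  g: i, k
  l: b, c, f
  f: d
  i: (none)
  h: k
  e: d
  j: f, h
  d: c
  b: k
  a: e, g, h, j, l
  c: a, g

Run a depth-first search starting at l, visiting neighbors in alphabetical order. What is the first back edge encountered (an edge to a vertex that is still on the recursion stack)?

d→c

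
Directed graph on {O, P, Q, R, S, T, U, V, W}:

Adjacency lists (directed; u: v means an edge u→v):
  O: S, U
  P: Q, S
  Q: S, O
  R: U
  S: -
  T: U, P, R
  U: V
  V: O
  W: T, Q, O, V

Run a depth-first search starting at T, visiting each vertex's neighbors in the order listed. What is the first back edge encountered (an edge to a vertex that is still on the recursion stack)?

O->U

DFS from T (visiting each vertex's neighbors in the order listed); mark gray on enter, black on exit:
T gray
  U gray
    V gray
      O gray
        S gray
        S black
        O→U: U is gray → back edge
First back edge: O → U.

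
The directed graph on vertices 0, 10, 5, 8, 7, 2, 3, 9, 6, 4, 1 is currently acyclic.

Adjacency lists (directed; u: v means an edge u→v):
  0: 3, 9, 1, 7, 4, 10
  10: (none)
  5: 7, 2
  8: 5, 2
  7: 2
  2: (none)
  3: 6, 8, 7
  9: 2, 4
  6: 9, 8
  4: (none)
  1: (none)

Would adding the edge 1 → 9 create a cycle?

No

Adding 1→9 creates a cycle iff 9 can already reach 1.
Explore from 9: no path reaches 1. The graph stays acyclic.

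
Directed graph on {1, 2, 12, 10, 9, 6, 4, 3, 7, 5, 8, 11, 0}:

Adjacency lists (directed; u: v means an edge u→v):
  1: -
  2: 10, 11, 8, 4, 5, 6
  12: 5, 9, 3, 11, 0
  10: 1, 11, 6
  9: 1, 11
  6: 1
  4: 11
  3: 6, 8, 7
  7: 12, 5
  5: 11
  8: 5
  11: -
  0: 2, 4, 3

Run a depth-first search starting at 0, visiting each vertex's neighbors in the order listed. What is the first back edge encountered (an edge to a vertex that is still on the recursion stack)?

DFS from 0 (visiting each vertex's neighbors in the order listed); mark gray on enter, black on exit:
0 gray
  2 gray
    10 gray
      1 gray
      1 black
      11 gray
      11 black
      6 gray
        6→1: 1 black — skip
      6 black
    10 black
    2→11: 11 black — skip
    8 gray
      5 gray
        5→11: 11 black — skip
      5 black
    8 black
    4 gray
      4→11: 11 black — skip
    4 black
    2→5: 5 black — skip
    2→6: 6 black — skip
  2 black
  0→4: 4 black — skip
  3 gray
    3→6: 6 black — skip
    3→8: 8 black — skip
    7 gray
      12 gray
        12→5: 5 black — skip
        9 gray
          9→1: 1 black — skip
          9→11: 11 black — skip
        9 black
        12→3: 3 is gray → back edge
First back edge: 12 → 3.

12→3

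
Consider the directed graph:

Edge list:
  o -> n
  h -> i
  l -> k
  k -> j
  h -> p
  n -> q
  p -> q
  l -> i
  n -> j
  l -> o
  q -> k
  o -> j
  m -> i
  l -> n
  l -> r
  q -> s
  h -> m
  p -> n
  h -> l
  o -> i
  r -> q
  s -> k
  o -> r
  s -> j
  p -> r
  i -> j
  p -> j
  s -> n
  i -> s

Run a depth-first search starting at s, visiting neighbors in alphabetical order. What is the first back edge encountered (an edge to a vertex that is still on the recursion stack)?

q->s

DFS from s (visiting neighbors in alphabetical order); mark gray on enter, black on exit:
s gray
  j gray
  j black
  k gray
    k→j: j black — skip
  k black
  n gray
    n→j: j black — skip
    q gray
      q→k: k black — skip
      q→s: s is gray → back edge
First back edge: q → s.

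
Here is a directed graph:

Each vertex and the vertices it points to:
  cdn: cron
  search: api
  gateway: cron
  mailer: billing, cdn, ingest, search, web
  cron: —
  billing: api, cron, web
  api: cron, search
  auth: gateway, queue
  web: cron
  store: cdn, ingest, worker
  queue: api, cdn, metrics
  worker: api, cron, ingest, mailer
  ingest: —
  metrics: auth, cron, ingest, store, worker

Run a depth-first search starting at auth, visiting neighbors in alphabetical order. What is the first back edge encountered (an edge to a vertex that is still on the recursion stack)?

DFS from auth (visiting neighbors in alphabetical order); mark gray on enter, black on exit:
auth gray
  gateway gray
    cron gray
    cron black
  gateway black
  queue gray
    api gray
      api→cron: cron black — skip
      search gray
        search→api: api is gray → back edge
First back edge: search → api.

search->api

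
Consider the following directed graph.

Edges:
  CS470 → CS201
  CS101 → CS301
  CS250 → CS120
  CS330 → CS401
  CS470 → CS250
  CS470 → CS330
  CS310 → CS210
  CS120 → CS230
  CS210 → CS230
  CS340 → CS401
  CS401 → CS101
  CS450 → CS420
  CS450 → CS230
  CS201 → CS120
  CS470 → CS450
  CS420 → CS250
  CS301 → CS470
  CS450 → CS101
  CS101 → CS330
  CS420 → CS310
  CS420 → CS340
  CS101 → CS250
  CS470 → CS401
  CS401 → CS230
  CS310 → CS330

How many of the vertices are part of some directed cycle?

A vertex is on a directed cycle iff it belongs to a strongly connected component of size ≥ 2 (or has a self-loop).
The vertices on cycles are {CS101, CS301, CS310, CS330, CS340, CS401, CS420, CS450, CS470} — 9 in total.

9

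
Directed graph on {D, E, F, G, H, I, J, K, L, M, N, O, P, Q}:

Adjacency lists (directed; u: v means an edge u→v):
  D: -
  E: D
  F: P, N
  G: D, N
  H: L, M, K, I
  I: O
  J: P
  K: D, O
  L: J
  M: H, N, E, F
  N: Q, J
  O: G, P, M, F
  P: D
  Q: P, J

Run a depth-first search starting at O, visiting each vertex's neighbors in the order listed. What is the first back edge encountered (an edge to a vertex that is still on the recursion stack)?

H->M

DFS from O (visiting each vertex's neighbors in the order listed); mark gray on enter, black on exit:
O gray
  G gray
    D gray
    D black
    N gray
      Q gray
        P gray
          P→D: D black — skip
        P black
        J gray
          J→P: P black — skip
        J black
      Q black
      N→J: J black — skip
    N black
  G black
  O→P: P black — skip
  M gray
    H gray
      L gray
        L→J: J black — skip
      L black
      H→M: M is gray → back edge
First back edge: H → M.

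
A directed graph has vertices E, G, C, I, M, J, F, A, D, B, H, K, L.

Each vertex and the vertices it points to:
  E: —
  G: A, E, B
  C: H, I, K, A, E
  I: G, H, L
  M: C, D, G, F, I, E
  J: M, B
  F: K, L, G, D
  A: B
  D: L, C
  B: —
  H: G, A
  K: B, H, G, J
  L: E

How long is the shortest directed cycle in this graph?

4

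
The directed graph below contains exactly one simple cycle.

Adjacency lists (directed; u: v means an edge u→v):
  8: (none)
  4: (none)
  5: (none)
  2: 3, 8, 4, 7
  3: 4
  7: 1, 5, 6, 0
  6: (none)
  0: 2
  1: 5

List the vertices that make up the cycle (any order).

0, 2, 7

DFS with gray/black marking from 0:
0 gray
  2 gray
    3 gray
      4 gray
      4 black
    3 black
    8 gray
    8 black
    2→4: 4 black — skip
    7 gray
      1 gray
        5 gray
        5 black
      1 black
      7→5: 5 black — skip
      6 gray
      6 black
      7→0: 0 is gray → back edge
Back edge closes the cycle 0 → 2 → 7 → 0; its vertices are {0, 2, 7}.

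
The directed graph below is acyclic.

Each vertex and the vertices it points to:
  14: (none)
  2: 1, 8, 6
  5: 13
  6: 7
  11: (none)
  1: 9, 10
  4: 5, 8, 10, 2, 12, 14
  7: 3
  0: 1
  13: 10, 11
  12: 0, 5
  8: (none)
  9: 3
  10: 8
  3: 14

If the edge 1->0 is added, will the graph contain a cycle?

Adding 1→0 creates a cycle iff 0 can already reach 1.
Path from 0: 0 → 1.
So 0 → … → 1 → 0 is a cycle.

Yes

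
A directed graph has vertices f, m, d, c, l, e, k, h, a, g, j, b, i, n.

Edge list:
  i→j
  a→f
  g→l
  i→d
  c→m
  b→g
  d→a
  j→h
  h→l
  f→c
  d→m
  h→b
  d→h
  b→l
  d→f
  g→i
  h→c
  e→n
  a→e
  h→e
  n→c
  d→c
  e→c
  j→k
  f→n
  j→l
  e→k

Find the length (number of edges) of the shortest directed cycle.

5

For each vertex v, BFS finds the shortest path from v back to v.
The shortest such closed walk is d → h → b → g → i → d, length 5.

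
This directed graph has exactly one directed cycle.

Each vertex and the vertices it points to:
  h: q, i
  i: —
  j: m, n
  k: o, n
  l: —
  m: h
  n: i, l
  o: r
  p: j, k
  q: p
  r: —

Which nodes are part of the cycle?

h, j, m, p, q

DFS with gray/black marking from p:
p gray
  j gray
    m gray
      h gray
        q gray
          q→p: p is gray → back edge
Back edge closes the cycle p → j → m → h → q → p; its vertices are {h, j, m, p, q}.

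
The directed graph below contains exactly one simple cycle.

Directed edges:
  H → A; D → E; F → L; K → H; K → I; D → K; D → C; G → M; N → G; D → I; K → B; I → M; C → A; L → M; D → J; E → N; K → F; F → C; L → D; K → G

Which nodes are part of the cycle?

DFS with gray/black marking from D:
D gray
  J gray
  J black
  C gray
    A gray
    A black
  C black
  I gray
    M gray
    M black
  I black
  K gray
    H gray
      H→A: A black — skip
    H black
    B gray
    B black
    G gray
      G→M: M black — skip
    G black
    F gray
      L gray
        L→M: M black — skip
        L→D: D is gray → back edge
Back edge closes the cycle D → K → F → L → D; its vertices are {D, F, K, L}.

D, F, K, L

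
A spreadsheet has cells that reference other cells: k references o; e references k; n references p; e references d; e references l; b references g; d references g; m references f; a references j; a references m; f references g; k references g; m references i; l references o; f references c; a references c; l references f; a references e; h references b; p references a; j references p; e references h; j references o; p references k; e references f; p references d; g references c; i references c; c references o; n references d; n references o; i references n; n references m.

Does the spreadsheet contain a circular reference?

Yes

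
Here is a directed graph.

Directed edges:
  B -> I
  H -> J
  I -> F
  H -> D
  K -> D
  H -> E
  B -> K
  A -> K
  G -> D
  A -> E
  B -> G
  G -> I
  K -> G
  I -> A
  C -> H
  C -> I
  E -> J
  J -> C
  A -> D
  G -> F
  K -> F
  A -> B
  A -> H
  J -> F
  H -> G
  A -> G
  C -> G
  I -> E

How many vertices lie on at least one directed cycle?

A vertex is on a directed cycle iff it belongs to a strongly connected component of size ≥ 2 (or has a self-loop).
The vertices on cycles are {A, B, C, E, G, H, I, J, K} — 9 in total.

9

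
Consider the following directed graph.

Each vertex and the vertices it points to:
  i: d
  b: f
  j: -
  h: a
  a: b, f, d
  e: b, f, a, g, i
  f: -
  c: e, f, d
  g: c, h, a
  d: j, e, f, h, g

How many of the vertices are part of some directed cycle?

7

A vertex is on a directed cycle iff it belongs to a strongly connected component of size ≥ 2 (or has a self-loop).
The vertices on cycles are {a, c, d, e, g, h, i} — 7 in total.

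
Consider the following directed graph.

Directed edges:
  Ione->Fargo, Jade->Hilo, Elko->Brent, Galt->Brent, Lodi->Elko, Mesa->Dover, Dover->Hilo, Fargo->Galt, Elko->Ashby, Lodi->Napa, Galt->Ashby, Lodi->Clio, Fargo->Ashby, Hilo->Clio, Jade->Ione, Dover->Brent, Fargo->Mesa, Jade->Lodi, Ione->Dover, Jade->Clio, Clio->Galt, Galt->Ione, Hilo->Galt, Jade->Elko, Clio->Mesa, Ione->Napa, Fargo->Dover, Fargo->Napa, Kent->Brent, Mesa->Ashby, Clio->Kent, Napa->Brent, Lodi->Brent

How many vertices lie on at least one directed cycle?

A vertex is on a directed cycle iff it belongs to a strongly connected component of size ≥ 2 (or has a self-loop).
The vertices on cycles are {Clio, Galt, Hilo, Ione, Mesa, Dover, Fargo} — 7 in total.

7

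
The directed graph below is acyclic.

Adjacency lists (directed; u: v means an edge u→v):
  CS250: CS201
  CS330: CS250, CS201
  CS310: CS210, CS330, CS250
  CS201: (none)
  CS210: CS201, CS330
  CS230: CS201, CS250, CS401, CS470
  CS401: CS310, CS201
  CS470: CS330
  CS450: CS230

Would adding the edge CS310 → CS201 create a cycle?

No

Adding CS310→CS201 creates a cycle iff CS201 can already reach CS310.
Explore from CS201: no path reaches CS310. The graph stays acyclic.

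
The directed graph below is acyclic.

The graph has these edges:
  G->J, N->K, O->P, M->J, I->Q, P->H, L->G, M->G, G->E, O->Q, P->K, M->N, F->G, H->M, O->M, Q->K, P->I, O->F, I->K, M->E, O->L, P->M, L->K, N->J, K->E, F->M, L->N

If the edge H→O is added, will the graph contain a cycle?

Yes

Adding H→O creates a cycle iff O can already reach H.
Path from O: O → P → H.
So O → … → H → O is a cycle.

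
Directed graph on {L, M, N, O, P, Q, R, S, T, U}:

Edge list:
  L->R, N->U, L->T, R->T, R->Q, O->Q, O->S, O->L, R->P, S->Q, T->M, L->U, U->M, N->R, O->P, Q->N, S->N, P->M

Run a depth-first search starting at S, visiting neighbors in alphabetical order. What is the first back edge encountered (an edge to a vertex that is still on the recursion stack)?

DFS from S (visiting neighbors in alphabetical order); mark gray on enter, black on exit:
S gray
  N gray
    R gray
      P gray
        M gray
        M black
      P black
      Q gray
        Q→N: N is gray → back edge
First back edge: Q → N.

Q->N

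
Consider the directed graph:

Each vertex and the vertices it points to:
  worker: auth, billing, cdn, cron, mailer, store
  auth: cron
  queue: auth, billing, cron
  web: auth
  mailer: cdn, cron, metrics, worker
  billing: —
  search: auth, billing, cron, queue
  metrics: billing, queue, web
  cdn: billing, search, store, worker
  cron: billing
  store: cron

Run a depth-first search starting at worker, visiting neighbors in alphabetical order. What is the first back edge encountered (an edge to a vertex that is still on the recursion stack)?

cdn->worker

DFS from worker (visiting neighbors in alphabetical order); mark gray on enter, black on exit:
worker gray
  auth gray
    cron gray
      billing gray
      billing black
    cron black
  auth black
  worker→billing: billing black — skip
  cdn gray
    cdn→billing: billing black — skip
    search gray
      search→auth: auth black — skip
      search→billing: billing black — skip
      search→cron: cron black — skip
      queue gray
        queue→auth: auth black — skip
        queue→billing: billing black — skip
        queue→cron: cron black — skip
      queue black
    search black
    store gray
      store→cron: cron black — skip
    store black
    cdn→worker: worker is gray → back edge
First back edge: cdn → worker.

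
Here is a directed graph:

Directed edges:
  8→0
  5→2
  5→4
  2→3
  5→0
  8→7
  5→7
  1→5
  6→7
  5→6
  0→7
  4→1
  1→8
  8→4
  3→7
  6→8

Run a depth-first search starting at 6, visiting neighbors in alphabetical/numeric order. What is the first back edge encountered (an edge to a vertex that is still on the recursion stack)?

5→4

DFS from 6 (visiting neighbors in alphabetical/numeric order); mark gray on enter, black on exit:
6 gray
  7 gray
  7 black
  8 gray
    0 gray
      0→7: 7 black — skip
    0 black
    4 gray
      1 gray
        5 gray
          5→0: 0 black — skip
          2 gray
            3 gray
              3→7: 7 black — skip
            3 black
          2 black
          5→4: 4 is gray → back edge
First back edge: 5 → 4.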